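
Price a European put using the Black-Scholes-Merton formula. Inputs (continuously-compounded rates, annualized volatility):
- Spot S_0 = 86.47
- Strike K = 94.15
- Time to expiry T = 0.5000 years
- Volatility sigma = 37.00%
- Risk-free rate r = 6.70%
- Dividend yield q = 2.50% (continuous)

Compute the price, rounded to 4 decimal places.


d1 = (ln(S/K) + (r - q + 0.5*sigma^2) * T) / (sigma * sqrt(T)) = -0.11415655
d2 = d1 - sigma * sqrt(T) = -0.37578606
exp(-rT) = 0.96705491; exp(-qT) = 0.98757780
P = K * exp(-rT) * N(-d2) - S_0 * exp(-qT) * N(-d1)
N(-d1) = 0.54544315; N(-d2) = 0.64646202
P = 94.1500 * 0.96705491 * 0.64646202 - 86.4700 * 0.98757780 * 0.54544315 = 12.2806

Answer: Price = 12.2806


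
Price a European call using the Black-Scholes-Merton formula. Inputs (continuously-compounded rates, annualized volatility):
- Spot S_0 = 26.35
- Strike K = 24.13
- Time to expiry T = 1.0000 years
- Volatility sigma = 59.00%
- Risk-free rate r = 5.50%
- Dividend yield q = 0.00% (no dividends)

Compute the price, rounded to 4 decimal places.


Answer: Price = 7.6234

Derivation:
d1 = (ln(S/K) + (r - q + 0.5*sigma^2) * T) / (sigma * sqrt(T)) = 0.53739389
d2 = d1 - sigma * sqrt(T) = -0.05260611
exp(-rT) = 0.94648515; exp(-qT) = 1.00000000
C = S_0 * exp(-qT) * N(d1) - K * exp(-rT) * N(d2)
N(d1) = 0.70450222; N(d2) = 0.47902287
C = 26.3500 * 1.00000000 * 0.70450222 - 24.1300 * 0.94648515 * 0.47902287 = 7.6234


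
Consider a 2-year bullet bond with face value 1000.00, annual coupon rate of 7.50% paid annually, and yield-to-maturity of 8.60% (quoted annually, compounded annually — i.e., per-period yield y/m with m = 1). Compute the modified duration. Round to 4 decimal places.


Answer: Modified duration = 1.7768

Derivation:
Coupon per period c = face * coupon_rate / m = 75.000000
Periods per year m = 1; per-period yield y/m = 0.086000
Number of cashflows N = 2
Cashflows (t years, CF_t, discount factor 1/(1+y/m)^(m*t), PV):
  t = 1.0000: CF_t = 75.000000, DF = 0.920810, PV = 69.060773
  t = 2.0000: CF_t = 1075.000000, DF = 0.847892, PV = 911.483505
Price P = sum_t PV_t = 980.544279
First compute Macaulay numerator sum_t t * PV_t:
  t * PV_t at t = 1.0000: 69.060773
  t * PV_t at t = 2.0000: 1822.967010
Macaulay duration D = 1892.027784 / 980.544279 = 1.929569
Modified duration = D / (1 + y/m) = 1.929569 / (1 + 0.086000) = 1.776767


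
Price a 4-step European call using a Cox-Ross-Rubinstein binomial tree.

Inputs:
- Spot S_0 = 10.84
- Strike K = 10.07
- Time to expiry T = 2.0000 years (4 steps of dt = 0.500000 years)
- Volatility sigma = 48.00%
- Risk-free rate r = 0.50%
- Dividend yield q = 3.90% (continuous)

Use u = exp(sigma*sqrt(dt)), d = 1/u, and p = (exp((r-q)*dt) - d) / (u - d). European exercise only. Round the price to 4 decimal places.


dt = T/N = 0.500000
u = exp(sigma*sqrt(dt)) = 1.404121; d = 1/u = 0.712189
p = (exp((r-q)*dt) - d) / (u - d) = 0.391591
Discount per step: exp(-r*dt) = 0.997503
Stock lattice S(k, i) with i counting down-moves:
  k=0: S(0,0) = 10.8400
  k=1: S(1,0) = 15.2207; S(1,1) = 7.7201
  k=2: S(2,0) = 21.3717; S(2,1) = 10.8400; S(2,2) = 5.4982
  k=3: S(3,0) = 30.0084; S(3,1) = 15.2207; S(3,2) = 7.7201; S(3,3) = 3.9158
  k=4: S(4,0) = 42.1354; S(4,1) = 21.3717; S(4,2) = 10.8400; S(4,3) = 5.4982; S(4,4) = 2.7888
Terminal payoffs V(N, i) = max(S_T - K, 0):
  V(4,0) = 32.065390; V(4,1) = 11.301655; V(4,2) = 0.770000; V(4,3) = 0.000000; V(4,4) = 0.000000
Backward induction: V(k, i) = exp(-r*dt) * [p * V(k+1, i) + (1-p) * V(k+1, i+1)].
  V(3,0) = exp(-r*dt) * [p*32.065390 + (1-p)*11.301655] = 19.384031
  V(3,1) = exp(-r*dt) * [p*11.301655 + (1-p)*0.770000] = 4.881884
  V(3,2) = exp(-r*dt) * [p*0.770000 + (1-p)*0.000000] = 0.300772
  V(3,3) = exp(-r*dt) * [p*0.000000 + (1-p)*0.000000] = 0.000000
  V(2,0) = exp(-r*dt) * [p*19.384031 + (1-p)*4.881884] = 10.534429
  V(2,1) = exp(-r*dt) * [p*4.881884 + (1-p)*0.300772] = 2.089465
  V(2,2) = exp(-r*dt) * [p*0.300772 + (1-p)*0.000000] = 0.117486
  V(1,0) = exp(-r*dt) * [p*10.534429 + (1-p)*2.089465] = 5.382965
  V(1,1) = exp(-r*dt) * [p*2.089465 + (1-p)*0.117486] = 0.887474
  V(0,0) = exp(-r*dt) * [p*5.382965 + (1-p)*0.887474] = 2.641257

Answer: Price = V(0,0) = 2.6413


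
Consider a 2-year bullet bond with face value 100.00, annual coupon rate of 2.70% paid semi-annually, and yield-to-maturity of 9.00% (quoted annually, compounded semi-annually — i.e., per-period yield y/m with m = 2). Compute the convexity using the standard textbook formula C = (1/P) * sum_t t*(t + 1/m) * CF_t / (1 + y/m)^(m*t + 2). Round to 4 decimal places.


Coupon per period c = face * coupon_rate / m = 1.350000
Periods per year m = 2; per-period yield y/m = 0.045000
Number of cashflows N = 4
Cashflows (t years, CF_t, discount factor 1/(1+y/m)^(m*t), PV):
  t = 0.5000: CF_t = 1.350000, DF = 0.956938, PV = 1.291866
  t = 1.0000: CF_t = 1.350000, DF = 0.915730, PV = 1.236235
  t = 1.5000: CF_t = 1.350000, DF = 0.876297, PV = 1.183000
  t = 2.0000: CF_t = 101.350000, DF = 0.838561, PV = 84.988192
Price P = sum_t PV_t = 88.699294
Convexity numerator sum_t t*(t + 1/m) * CF_t / (1+y/m)^(m*t + 2):
  t = 0.5000: term = 0.591500
  t = 1.0000: term = 1.698087
  t = 1.5000: term = 3.249927
  t = 2.0000: term = 389.131165
Convexity = (1/P) * sum = 394.670679 / 88.699294 = 4.449536

Answer: Convexity = 4.4495


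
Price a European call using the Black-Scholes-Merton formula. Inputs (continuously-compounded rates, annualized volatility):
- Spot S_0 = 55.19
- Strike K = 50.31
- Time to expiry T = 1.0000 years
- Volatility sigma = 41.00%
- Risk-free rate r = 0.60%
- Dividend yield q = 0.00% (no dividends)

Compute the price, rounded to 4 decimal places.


d1 = (ln(S/K) + (r - q + 0.5*sigma^2) * T) / (sigma * sqrt(T)) = 0.44543393
d2 = d1 - sigma * sqrt(T) = 0.03543393
exp(-rT) = 0.99401796; exp(-qT) = 1.00000000
C = S_0 * exp(-qT) * N(d1) - K * exp(-rT) * N(d2)
N(d1) = 0.67199690; N(d2) = 0.51413314
C = 55.1900 * 1.00000000 * 0.67199690 - 50.3100 * 0.99401796 * 0.51413314 = 11.3762

Answer: Price = 11.3762


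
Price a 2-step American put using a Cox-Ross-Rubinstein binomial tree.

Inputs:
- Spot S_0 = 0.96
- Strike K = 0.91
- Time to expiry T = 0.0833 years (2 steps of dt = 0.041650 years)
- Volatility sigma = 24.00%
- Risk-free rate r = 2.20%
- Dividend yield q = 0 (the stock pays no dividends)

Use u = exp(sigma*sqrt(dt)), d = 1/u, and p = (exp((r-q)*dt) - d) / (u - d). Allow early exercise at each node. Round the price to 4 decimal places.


dt = T/N = 0.041650
u = exp(sigma*sqrt(dt)) = 1.050199; d = 1/u = 0.952200
p = (exp((r-q)*dt) - d) / (u - d) = 0.497112
Discount per step: exp(-r*dt) = 0.999084
Stock lattice S(k, i) with i counting down-moves:
  k=0: S(0,0) = 0.9600
  k=1: S(1,0) = 1.0082; S(1,1) = 0.9141
  k=2: S(2,0) = 1.0588; S(2,1) = 0.9600; S(2,2) = 0.8704
Terminal payoffs V(N, i) = max(K - S_T, 0):
  V(2,0) = 0.000000; V(2,1) = 0.000000; V(2,2) = 0.039582
Backward induction: V(k, i) = exp(-r*dt) * [p * V(k+1, i) + (1-p) * V(k+1, i+1)]; then take max(V_cont, immediate exercise) for American.
  V(1,0) = exp(-r*dt) * [p*0.000000 + (1-p)*0.000000] = 0.000000; exercise = 0.000000; V(1,0) = max -> 0.000000
  V(1,1) = exp(-r*dt) * [p*0.000000 + (1-p)*0.039582] = 0.019887; exercise = 0.000000; V(1,1) = max -> 0.019887
  V(0,0) = exp(-r*dt) * [p*0.000000 + (1-p)*0.019887] = 0.009992; exercise = 0.000000; V(0,0) = max -> 0.009992

Answer: Price = V(0,0) = 0.0100


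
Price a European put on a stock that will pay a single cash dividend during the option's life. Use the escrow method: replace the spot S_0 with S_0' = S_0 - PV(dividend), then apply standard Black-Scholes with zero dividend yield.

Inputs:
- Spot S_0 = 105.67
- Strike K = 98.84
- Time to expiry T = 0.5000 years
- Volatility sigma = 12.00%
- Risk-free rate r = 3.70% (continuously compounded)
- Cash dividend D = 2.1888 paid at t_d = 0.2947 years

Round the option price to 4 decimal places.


Answer: Price = 1.0928

Derivation:
PV(D) = D * exp(-r * t_d) = 2.1888 * 0.98915533 = 2.16506319
S_0' = S_0 - PV(D) = 105.6700 - 2.16506319 = 103.50493681
d1 = (ln(S_0'/K) + (r + sigma^2/2)*T) / (sigma*sqrt(T)) = 0.80394422
d2 = d1 - sigma*sqrt(T) = 0.71909141
exp(-rT) = 0.98167007
N(-d1) = 0.21071460; N(-d2) = 0.23604230
P = K * exp(-rT) * N(-d2) - S_0' * N(-d1) = 98.8400 * 0.98167007 * 0.23604230 - 103.50493681 * 0.21071460 = 1.0928


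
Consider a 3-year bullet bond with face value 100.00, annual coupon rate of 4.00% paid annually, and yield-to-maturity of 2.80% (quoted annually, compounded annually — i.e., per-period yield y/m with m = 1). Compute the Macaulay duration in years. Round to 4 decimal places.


Answer: Macaulay duration = 2.8881 years

Derivation:
Coupon per period c = face * coupon_rate / m = 4.000000
Periods per year m = 1; per-period yield y/m = 0.028000
Number of cashflows N = 3
Cashflows (t years, CF_t, discount factor 1/(1+y/m)^(m*t), PV):
  t = 1.0000: CF_t = 4.000000, DF = 0.972763, PV = 3.891051
  t = 2.0000: CF_t = 4.000000, DF = 0.946267, PV = 3.785069
  t = 3.0000: CF_t = 104.000000, DF = 0.920493, PV = 95.731309
Price P = sum_t PV_t = 103.407428
Macaulay numerator sum_t t * PV_t:
  t * PV_t at t = 1.0000: 3.891051
  t * PV_t at t = 2.0000: 7.570137
  t * PV_t at t = 3.0000: 287.193926
Macaulay duration D = (sum_t t * PV_t) / P = 298.655114 / 103.407428 = 2.888140


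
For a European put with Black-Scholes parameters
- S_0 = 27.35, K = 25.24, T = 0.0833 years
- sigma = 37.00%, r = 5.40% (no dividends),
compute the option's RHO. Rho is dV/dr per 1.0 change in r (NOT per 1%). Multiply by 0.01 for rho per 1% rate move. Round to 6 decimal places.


d1 = 0.8473443365; d2 = 0.7405559008
phi(d1) = 0.2786121116; exp(-qT) = 1.0000000000; exp(-rT) = 0.9955119017
N(-d2) = 0.2294813775
Rho = -K*T*exp(-rT)*N(-d2) = -25.2400 * 0.0833 * 0.9955119017 * 0.2294813775 = -0.480317

Answer: Rho = -0.480317


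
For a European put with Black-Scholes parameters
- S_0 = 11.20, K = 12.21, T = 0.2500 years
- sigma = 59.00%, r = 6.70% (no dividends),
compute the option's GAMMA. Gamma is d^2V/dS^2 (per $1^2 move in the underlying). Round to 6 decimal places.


Answer: Gamma = 0.120274

Derivation:
d1 = -0.0884034231; d2 = -0.3834034231
phi(d1) = 0.3973864223; exp(-qT) = 1.0000000000; exp(-rT) = 0.9833895013
Gamma = exp(-qT) * phi(d1) / (S * sigma * sqrt(T)) = 1.0000000000 * 0.3973864223 / (11.2000 * 0.5900 * 0.5000000000) = 0.120274


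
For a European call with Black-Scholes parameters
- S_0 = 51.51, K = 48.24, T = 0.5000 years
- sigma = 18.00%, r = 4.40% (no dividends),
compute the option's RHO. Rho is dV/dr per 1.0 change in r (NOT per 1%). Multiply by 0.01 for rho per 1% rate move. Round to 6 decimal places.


Answer: Rho = 17.315406

Derivation:
d1 = 0.7517913034; d2 = 0.6245120828
phi(d1) = 0.3007326499; exp(-qT) = 1.0000000000; exp(-rT) = 0.9782402351
N(d2) = 0.7338543312
Rho = K*T*exp(-rT)*N(d2) = 48.2400 * 0.5000 * 0.9782402351 * 0.7338543312 = 17.315406


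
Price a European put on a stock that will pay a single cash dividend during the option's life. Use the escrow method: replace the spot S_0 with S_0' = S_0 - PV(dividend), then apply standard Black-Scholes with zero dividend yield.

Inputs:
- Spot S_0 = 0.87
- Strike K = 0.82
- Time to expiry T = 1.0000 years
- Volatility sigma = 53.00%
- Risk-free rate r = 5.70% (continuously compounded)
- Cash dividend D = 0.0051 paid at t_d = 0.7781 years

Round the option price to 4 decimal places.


PV(D) = D * exp(-r * t_d) = 0.0051 * 0.95661746 = 0.00487875
S_0' = S_0 - PV(D) = 0.8700 - 0.00487875 = 0.86512125
d1 = (ln(S_0'/K) + (r + sigma^2/2)*T) / (sigma*sqrt(T)) = 0.47361383
d2 = d1 - sigma*sqrt(T) = -0.05638617
exp(-rT) = 0.94459407
N(-d1) = 0.31788765; N(-d2) = 0.52248291
P = K * exp(-rT) * N(-d2) - S_0' * N(-d1) = 0.8200 * 0.94459407 * 0.52248291 - 0.86512125 * 0.31788765 = 0.1297

Answer: Price = 0.1297


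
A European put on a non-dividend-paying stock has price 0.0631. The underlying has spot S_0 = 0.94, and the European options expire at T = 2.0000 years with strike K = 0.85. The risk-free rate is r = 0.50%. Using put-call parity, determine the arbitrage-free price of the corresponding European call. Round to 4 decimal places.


Answer: Call price = 0.1616

Derivation:
Put-call parity: C - P = S_0 * exp(-qT) - K * exp(-rT).
S_0 * exp(-qT) = 0.9400 * 1.00000000 = 0.94000000
K * exp(-rT) = 0.8500 * 0.99004983 = 0.84154236
C = P + S*exp(-qT) - K*exp(-rT)
C = 0.0631 + 0.94000000 - 0.84154236 = 0.1616


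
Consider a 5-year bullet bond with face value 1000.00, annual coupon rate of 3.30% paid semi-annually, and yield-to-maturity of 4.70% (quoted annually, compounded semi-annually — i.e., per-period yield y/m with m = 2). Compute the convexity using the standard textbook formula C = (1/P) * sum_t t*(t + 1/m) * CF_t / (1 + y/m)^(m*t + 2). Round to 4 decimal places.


Coupon per period c = face * coupon_rate / m = 16.500000
Periods per year m = 2; per-period yield y/m = 0.023500
Number of cashflows N = 10
Cashflows (t years, CF_t, discount factor 1/(1+y/m)^(m*t), PV):
  t = 0.5000: CF_t = 16.500000, DF = 0.977040, PV = 16.121153
  t = 1.0000: CF_t = 16.500000, DF = 0.954606, PV = 15.751004
  t = 1.5000: CF_t = 16.500000, DF = 0.932688, PV = 15.389354
  t = 2.0000: CF_t = 16.500000, DF = 0.911273, PV = 15.036008
  t = 2.5000: CF_t = 16.500000, DF = 0.890350, PV = 14.690775
  t = 3.0000: CF_t = 16.500000, DF = 0.869907, PV = 14.353469
  t = 3.5000: CF_t = 16.500000, DF = 0.849934, PV = 14.023907
  t = 4.0000: CF_t = 16.500000, DF = 0.830419, PV = 13.701912
  t = 4.5000: CF_t = 16.500000, DF = 0.811352, PV = 13.387310
  t = 5.0000: CF_t = 1016.500000, DF = 0.792723, PV = 805.803061
Price P = sum_t PV_t = 938.257954
Convexity numerator sum_t t*(t + 1/m) * CF_t / (1+y/m)^(m*t + 2):
  t = 0.5000: term = 7.694677
  t = 1.0000: term = 22.554012
  t = 1.5000: term = 44.072325
  t = 2.0000: term = 71.767343
  t = 2.5000: term = 105.179301
  t = 3.0000: term = 143.870074
  t = 3.5000: term = 187.422340
  t = 4.0000: term = 235.438770
  t = 4.5000: term = 287.541243
  t = 5.0000: term = 21153.679147
Convexity = (1/P) * sum = 22259.219233 / 938.257954 = 23.723987

Answer: Convexity = 23.7240


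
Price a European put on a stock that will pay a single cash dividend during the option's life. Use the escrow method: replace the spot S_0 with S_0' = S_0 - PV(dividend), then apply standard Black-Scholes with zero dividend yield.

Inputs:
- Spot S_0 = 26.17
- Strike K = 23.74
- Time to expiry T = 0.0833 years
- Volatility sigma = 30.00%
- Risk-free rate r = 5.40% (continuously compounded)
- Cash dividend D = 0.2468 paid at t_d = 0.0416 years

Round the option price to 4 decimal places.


PV(D) = D * exp(-r * t_d) = 0.2468 * 0.99775612 = 0.24624621
S_0' = S_0 - PV(D) = 26.1700 - 0.24624621 = 25.92375379
d1 = (ln(S_0'/K) + (r + sigma^2/2)*T) / (sigma*sqrt(T)) = 1.11156380
d2 = d1 - sigma*sqrt(T) = 1.02497858
exp(-rT) = 0.99551190
N(-d1) = 0.13316287; N(-d2) = 0.15268665
P = K * exp(-rT) * N(-d2) - S_0' * N(-d1) = 23.7400 * 0.99551190 * 0.15268665 - 25.92375379 * 0.13316287 = 0.1564

Answer: Price = 0.1564


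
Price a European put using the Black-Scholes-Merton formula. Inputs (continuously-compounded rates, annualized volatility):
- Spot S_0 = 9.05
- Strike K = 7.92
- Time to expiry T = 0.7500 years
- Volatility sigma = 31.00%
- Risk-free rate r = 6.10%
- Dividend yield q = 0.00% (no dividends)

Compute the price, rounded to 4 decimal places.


Answer: Price = 0.3337

Derivation:
d1 = (ln(S/K) + (r - q + 0.5*sigma^2) * T) / (sigma * sqrt(T)) = 0.80144059
d2 = d1 - sigma * sqrt(T) = 0.53297271
exp(-rT) = 0.95528075; exp(-qT) = 1.00000000
P = K * exp(-rT) * N(-d2) - S_0 * exp(-qT) * N(-d1)
N(-d1) = 0.21143831; N(-d2) = 0.29702623
P = 7.9200 * 0.95528075 * 0.29702623 - 9.0500 * 1.00000000 * 0.21143831 = 0.3337


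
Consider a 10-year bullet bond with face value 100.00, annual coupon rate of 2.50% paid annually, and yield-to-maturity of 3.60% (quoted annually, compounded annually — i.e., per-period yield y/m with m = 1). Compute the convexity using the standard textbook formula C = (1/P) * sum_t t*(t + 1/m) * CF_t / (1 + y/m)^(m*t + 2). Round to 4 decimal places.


Coupon per period c = face * coupon_rate / m = 2.500000
Periods per year m = 1; per-period yield y/m = 0.036000
Number of cashflows N = 10
Cashflows (t years, CF_t, discount factor 1/(1+y/m)^(m*t), PV):
  t = 1.0000: CF_t = 2.500000, DF = 0.965251, PV = 2.413127
  t = 2.0000: CF_t = 2.500000, DF = 0.931709, PV = 2.329274
  t = 3.0000: CF_t = 2.500000, DF = 0.899333, PV = 2.248334
  t = 4.0000: CF_t = 2.500000, DF = 0.868082, PV = 2.170206
  t = 5.0000: CF_t = 2.500000, DF = 0.837917, PV = 2.094794
  t = 6.0000: CF_t = 2.500000, DF = 0.808801, PV = 2.022002
  t = 7.0000: CF_t = 2.500000, DF = 0.780696, PV = 1.951739
  t = 8.0000: CF_t = 2.500000, DF = 0.753567, PV = 1.883918
  t = 9.0000: CF_t = 2.500000, DF = 0.727381, PV = 1.818454
  t = 10.0000: CF_t = 102.500000, DF = 0.702106, PV = 71.965825
Price P = sum_t PV_t = 90.897672
Convexity numerator sum_t t*(t + 1/m) * CF_t / (1+y/m)^(m*t + 2):
  t = 1.0000: term = 4.496667
  t = 2.0000: term = 13.021237
  t = 3.0000: term = 25.137523
  t = 4.0000: term = 40.440030
  t = 5.0000: term = 58.552167
  t = 6.0000: term = 79.124550
  t = 7.0000: term = 101.833398
  t = 8.0000: term = 126.379011
  t = 9.0000: term = 152.484327
  t = 10.0000: term = 7375.636174
Convexity = (1/P) * sum = 7977.105085 / 90.897672 = 87.759180

Answer: Convexity = 87.7592


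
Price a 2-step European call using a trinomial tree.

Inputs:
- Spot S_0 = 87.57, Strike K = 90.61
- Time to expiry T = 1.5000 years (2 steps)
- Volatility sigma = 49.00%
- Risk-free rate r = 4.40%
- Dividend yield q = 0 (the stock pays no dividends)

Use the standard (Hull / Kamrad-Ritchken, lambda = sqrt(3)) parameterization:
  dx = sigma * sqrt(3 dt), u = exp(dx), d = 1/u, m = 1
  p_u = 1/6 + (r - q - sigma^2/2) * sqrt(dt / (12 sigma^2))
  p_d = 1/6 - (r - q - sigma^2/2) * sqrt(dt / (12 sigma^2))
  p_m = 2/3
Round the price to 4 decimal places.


dt = T/N = 0.750000; dx = sigma*sqrt(3*dt) = 0.735000
u = exp(dx) = 2.085482; d = 1/u = 0.479505
p_u = 0.127866, p_m = 0.666667, p_d = 0.205468
Discount per step: exp(-r*dt) = 0.967539
Stock lattice S(k, j) with j the centered position index:
  k=0: S(0,+0) = 87.5700
  k=1: S(1,-1) = 41.9903; S(1,+0) = 87.5700; S(1,+1) = 182.6257
  k=2: S(2,-2) = 20.1346; S(2,-1) = 41.9903; S(2,+0) = 87.5700; S(2,+1) = 182.6257; S(2,+2) = 380.8625
Terminal payoffs V(N, j) = max(S_T - K, 0):
  V(2,-2) = 0.000000; V(2,-1) = 0.000000; V(2,+0) = 0.000000; V(2,+1) = 92.015658; V(2,+2) = 290.252521
Backward induction: V(k, j) = exp(-r*dt) * [p_u * V(k+1, j+1) + p_m * V(k+1, j) + p_d * V(k+1, j-1)]
  V(1,-1) = exp(-r*dt) * [p_u*0.000000 + p_m*0.000000 + p_d*0.000000] = 0.000000
  V(1,+0) = exp(-r*dt) * [p_u*92.015658 + p_m*0.000000 + p_d*0.000000] = 11.383712
  V(1,+1) = exp(-r*dt) * [p_u*290.252521 + p_m*92.015658 + p_d*0.000000] = 95.261039
  V(0,+0) = exp(-r*dt) * [p_u*95.261039 + p_m*11.383712 + p_d*0.000000] = 19.128001

Answer: Price = V(0,0) = 19.1280


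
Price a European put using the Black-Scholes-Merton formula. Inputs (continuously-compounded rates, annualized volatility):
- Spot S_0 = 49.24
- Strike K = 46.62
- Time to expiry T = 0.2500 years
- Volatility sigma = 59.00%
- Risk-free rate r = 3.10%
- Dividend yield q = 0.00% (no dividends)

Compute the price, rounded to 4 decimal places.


Answer: Price = 4.2333

Derivation:
d1 = (ln(S/K) + (r - q + 0.5*sigma^2) * T) / (sigma * sqrt(T)) = 0.35911582
d2 = d1 - sigma * sqrt(T) = 0.06411582
exp(-rT) = 0.99227995; exp(-qT) = 1.00000000
P = K * exp(-rT) * N(-d2) - S_0 * exp(-qT) * N(-d1)
N(-d1) = 0.35975422; N(-d2) = 0.47443900
P = 46.6200 * 0.99227995 * 0.47443900 - 49.2400 * 1.00000000 * 0.35975422 = 4.2333


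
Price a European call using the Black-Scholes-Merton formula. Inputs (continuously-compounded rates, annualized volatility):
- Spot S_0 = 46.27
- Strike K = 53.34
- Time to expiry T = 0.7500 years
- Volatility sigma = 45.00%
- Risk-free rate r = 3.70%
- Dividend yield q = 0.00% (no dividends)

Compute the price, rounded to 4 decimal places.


d1 = (ln(S/K) + (r - q + 0.5*sigma^2) * T) / (sigma * sqrt(T)) = -0.09880443
d2 = d1 - sigma * sqrt(T) = -0.48851586
exp(-rT) = 0.97263149; exp(-qT) = 1.00000000
C = S_0 * exp(-qT) * N(d1) - K * exp(-rT) * N(d2)
N(d1) = 0.46064678; N(d2) = 0.31259225
C = 46.2700 * 1.00000000 * 0.46064678 - 53.3400 * 0.97263149 * 0.31259225 = 5.0968

Answer: Price = 5.0968


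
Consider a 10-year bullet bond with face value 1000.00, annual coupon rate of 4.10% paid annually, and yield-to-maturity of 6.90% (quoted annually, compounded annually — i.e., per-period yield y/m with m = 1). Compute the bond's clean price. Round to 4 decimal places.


Coupon per period c = face * coupon_rate / m = 41.000000
Periods per year m = 1; per-period yield y/m = 0.069000
Number of cashflows N = 10
Cashflows (t years, CF_t, discount factor 1/(1+y/m)^(m*t), PV):
  t = 1.0000: CF_t = 41.000000, DF = 0.935454, PV = 38.353601
  t = 2.0000: CF_t = 41.000000, DF = 0.875074, PV = 35.878018
  t = 3.0000: CF_t = 41.000000, DF = 0.818591, PV = 33.562225
  t = 4.0000: CF_t = 41.000000, DF = 0.765754, PV = 31.395907
  t = 5.0000: CF_t = 41.000000, DF = 0.716327, PV = 29.369417
  t = 6.0000: CF_t = 41.000000, DF = 0.670091, PV = 27.473730
  t = 7.0000: CF_t = 41.000000, DF = 0.626839, PV = 25.700402
  t = 8.0000: CF_t = 41.000000, DF = 0.586379, PV = 24.041536
  t = 9.0000: CF_t = 41.000000, DF = 0.548530, PV = 22.489744
  t = 10.0000: CF_t = 1041.000000, DF = 0.513125, PV = 534.162846
Price P = sum_t PV_t = 802.427428

Answer: Price = 802.4274


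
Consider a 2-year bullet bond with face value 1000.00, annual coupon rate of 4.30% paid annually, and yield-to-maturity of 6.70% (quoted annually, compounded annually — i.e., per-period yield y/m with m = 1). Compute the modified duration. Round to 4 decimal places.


Answer: Modified duration = 1.8349

Derivation:
Coupon per period c = face * coupon_rate / m = 43.000000
Periods per year m = 1; per-period yield y/m = 0.067000
Number of cashflows N = 2
Cashflows (t years, CF_t, discount factor 1/(1+y/m)^(m*t), PV):
  t = 1.0000: CF_t = 43.000000, DF = 0.937207, PV = 40.299906
  t = 2.0000: CF_t = 1043.000000, DF = 0.878357, PV = 916.126550
Price P = sum_t PV_t = 956.426456
First compute Macaulay numerator sum_t t * PV_t:
  t * PV_t at t = 1.0000: 40.299906
  t * PV_t at t = 2.0000: 1832.253100
Macaulay duration D = 1872.553007 / 956.426456 = 1.957864
Modified duration = D / (1 + y/m) = 1.957864 / (1 + 0.067000) = 1.834924


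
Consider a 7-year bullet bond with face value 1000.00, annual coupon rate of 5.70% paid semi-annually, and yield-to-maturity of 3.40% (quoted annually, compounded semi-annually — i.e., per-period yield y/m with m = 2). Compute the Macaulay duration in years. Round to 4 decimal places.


Answer: Macaulay duration = 5.9550 years

Derivation:
Coupon per period c = face * coupon_rate / m = 28.500000
Periods per year m = 2; per-period yield y/m = 0.017000
Number of cashflows N = 14
Cashflows (t years, CF_t, discount factor 1/(1+y/m)^(m*t), PV):
  t = 0.5000: CF_t = 28.500000, DF = 0.983284, PV = 28.023599
  t = 1.0000: CF_t = 28.500000, DF = 0.966848, PV = 27.555161
  t = 1.5000: CF_t = 28.500000, DF = 0.950686, PV = 27.094554
  t = 2.0000: CF_t = 28.500000, DF = 0.934795, PV = 26.641646
  t = 2.5000: CF_t = 28.500000, DF = 0.919169, PV = 26.196308
  t = 3.0000: CF_t = 28.500000, DF = 0.903804, PV = 25.758415
  t = 3.5000: CF_t = 28.500000, DF = 0.888696, PV = 25.327842
  t = 4.0000: CF_t = 28.500000, DF = 0.873841, PV = 24.904466
  t = 4.5000: CF_t = 28.500000, DF = 0.859234, PV = 24.488167
  t = 5.0000: CF_t = 28.500000, DF = 0.844871, PV = 24.078827
  t = 5.5000: CF_t = 28.500000, DF = 0.830748, PV = 23.676330
  t = 6.0000: CF_t = 28.500000, DF = 0.816862, PV = 23.280560
  t = 6.5000: CF_t = 28.500000, DF = 0.803207, PV = 22.891406
  t = 7.0000: CF_t = 1028.500000, DF = 0.789781, PV = 812.289716
Price P = sum_t PV_t = 1142.206998
Macaulay numerator sum_t t * PV_t:
  t * PV_t at t = 0.5000: 14.011799
  t * PV_t at t = 1.0000: 27.555161
  t * PV_t at t = 1.5000: 40.641831
  t * PV_t at t = 2.0000: 53.283291
  t * PV_t at t = 2.5000: 65.490771
  t * PV_t at t = 3.0000: 77.275246
  t * PV_t at t = 3.5000: 88.647447
  t * PV_t at t = 4.0000: 99.617865
  t * PV_t at t = 4.5000: 110.196753
  t * PV_t at t = 5.0000: 120.394136
  t * PV_t at t = 5.5000: 130.219813
  t * PV_t at t = 6.0000: 139.683361
  t * PV_t at t = 6.5000: 148.794140
  t * PV_t at t = 7.0000: 5686.028015
Macaulay duration D = (sum_t t * PV_t) / P = 6801.839630 / 1142.206998 = 5.954997


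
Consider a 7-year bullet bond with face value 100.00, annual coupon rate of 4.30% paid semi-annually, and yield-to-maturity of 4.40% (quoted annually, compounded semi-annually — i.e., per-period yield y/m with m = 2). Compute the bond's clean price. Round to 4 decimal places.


Answer: Price = 99.4031

Derivation:
Coupon per period c = face * coupon_rate / m = 2.150000
Periods per year m = 2; per-period yield y/m = 0.022000
Number of cashflows N = 14
Cashflows (t years, CF_t, discount factor 1/(1+y/m)^(m*t), PV):
  t = 0.5000: CF_t = 2.150000, DF = 0.978474, PV = 2.103718
  t = 1.0000: CF_t = 2.150000, DF = 0.957411, PV = 2.058433
  t = 1.5000: CF_t = 2.150000, DF = 0.936801, PV = 2.014122
  t = 2.0000: CF_t = 2.150000, DF = 0.916635, PV = 1.970765
  t = 2.5000: CF_t = 2.150000, DF = 0.896903, PV = 1.928342
  t = 3.0000: CF_t = 2.150000, DF = 0.877596, PV = 1.886831
  t = 3.5000: CF_t = 2.150000, DF = 0.858704, PV = 1.846215
  t = 4.0000: CF_t = 2.150000, DF = 0.840220, PV = 1.806472
  t = 4.5000: CF_t = 2.150000, DF = 0.822133, PV = 1.767585
  t = 5.0000: CF_t = 2.150000, DF = 0.804435, PV = 1.729536
  t = 5.5000: CF_t = 2.150000, DF = 0.787119, PV = 1.692305
  t = 6.0000: CF_t = 2.150000, DF = 0.770175, PV = 1.655876
  t = 6.5000: CF_t = 2.150000, DF = 0.753596, PV = 1.620231
  t = 7.0000: CF_t = 102.150000, DF = 0.737373, PV = 75.322691
Price P = sum_t PV_t = 99.403121


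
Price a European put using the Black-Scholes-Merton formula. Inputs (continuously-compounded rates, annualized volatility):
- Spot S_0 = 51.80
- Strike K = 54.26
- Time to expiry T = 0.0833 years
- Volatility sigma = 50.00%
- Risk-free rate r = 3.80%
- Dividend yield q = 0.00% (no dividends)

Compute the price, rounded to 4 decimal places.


d1 = (ln(S/K) + (r - q + 0.5*sigma^2) * T) / (sigma * sqrt(T)) = -0.22742398
d2 = d1 - sigma * sqrt(T) = -0.37173268
exp(-rT) = 0.99683960; exp(-qT) = 1.00000000
P = K * exp(-rT) * N(-d2) - S_0 * exp(-qT) * N(-d1)
N(-d1) = 0.58995296; N(-d2) = 0.64495405
P = 54.2600 * 0.99683960 * 0.64495405 - 51.8000 * 1.00000000 * 0.58995296 = 4.3250

Answer: Price = 4.3250


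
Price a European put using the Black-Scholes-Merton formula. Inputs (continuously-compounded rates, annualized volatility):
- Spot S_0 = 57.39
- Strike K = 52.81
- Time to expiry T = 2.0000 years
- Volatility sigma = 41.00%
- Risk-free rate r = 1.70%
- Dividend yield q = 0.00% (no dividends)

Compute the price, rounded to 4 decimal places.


d1 = (ln(S/K) + (r - q + 0.5*sigma^2) * T) / (sigma * sqrt(T)) = 0.49199025
d2 = d1 - sigma * sqrt(T) = -0.08783731
exp(-rT) = 0.96657150; exp(-qT) = 1.00000000
P = K * exp(-rT) * N(-d2) - S_0 * exp(-qT) * N(-d1)
N(-d1) = 0.31136312; N(-d2) = 0.53499701
P = 52.8100 * 0.96657150 * 0.53499701 - 57.3900 * 1.00000000 * 0.31136312 = 9.4396

Answer: Price = 9.4396


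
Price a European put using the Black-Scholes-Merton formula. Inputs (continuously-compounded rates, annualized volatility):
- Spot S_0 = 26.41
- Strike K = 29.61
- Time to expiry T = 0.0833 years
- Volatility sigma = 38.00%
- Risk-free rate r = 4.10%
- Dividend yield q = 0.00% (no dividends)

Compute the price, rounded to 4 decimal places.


d1 = (ln(S/K) + (r - q + 0.5*sigma^2) * T) / (sigma * sqrt(T)) = -0.95682908
d2 = d1 - sigma * sqrt(T) = -1.06650369
exp(-rT) = 0.99659053; exp(-qT) = 1.00000000
P = K * exp(-rT) * N(-d2) - S_0 * exp(-qT) * N(-d1)
N(-d1) = 0.83067323; N(-d2) = 0.85690199
P = 29.6100 * 0.99659053 * 0.85690199 - 26.4100 * 1.00000000 * 0.83067323 = 3.3483

Answer: Price = 3.3483


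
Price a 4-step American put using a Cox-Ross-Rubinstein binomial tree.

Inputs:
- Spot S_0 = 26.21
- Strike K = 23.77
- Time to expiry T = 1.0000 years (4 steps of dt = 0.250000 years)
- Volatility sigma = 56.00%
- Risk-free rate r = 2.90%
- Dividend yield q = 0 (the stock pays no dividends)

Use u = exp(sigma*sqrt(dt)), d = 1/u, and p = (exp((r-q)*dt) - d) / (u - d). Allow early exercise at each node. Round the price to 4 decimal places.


dt = T/N = 0.250000
u = exp(sigma*sqrt(dt)) = 1.323130; d = 1/u = 0.755784
p = (exp((r-q)*dt) - d) / (u - d) = 0.443279
Discount per step: exp(-r*dt) = 0.992776
Stock lattice S(k, i) with i counting down-moves:
  k=0: S(0,0) = 26.2100
  k=1: S(1,0) = 34.6792; S(1,1) = 19.8091
  k=2: S(2,0) = 45.8851; S(2,1) = 26.2100; S(2,2) = 14.9714
  k=3: S(3,0) = 60.7120; S(3,1) = 34.6792; S(3,2) = 19.8091; S(3,3) = 11.3151
  k=4: S(4,0) = 80.3298; S(4,1) = 45.8851; S(4,2) = 26.2100; S(4,3) = 14.9714; S(4,4) = 8.5518
Terminal payoffs V(N, i) = max(K - S_T, 0):
  V(4,0) = 0.000000; V(4,1) = 0.000000; V(4,2) = 0.000000; V(4,3) = 8.798610; V(4,4) = 15.218207
Backward induction: V(k, i) = exp(-r*dt) * [p * V(k+1, i) + (1-p) * V(k+1, i+1)]; then take max(V_cont, immediate exercise) for American.
  V(3,0) = exp(-r*dt) * [p*0.000000 + (1-p)*0.000000] = 0.000000; exercise = 0.000000; V(3,0) = max -> 0.000000
  V(3,1) = exp(-r*dt) * [p*0.000000 + (1-p)*0.000000] = 0.000000; exercise = 0.000000; V(3,1) = max -> 0.000000
  V(3,2) = exp(-r*dt) * [p*0.000000 + (1-p)*8.798610] = 4.862986; exercise = 3.960908; V(3,2) = max -> 4.862986
  V(3,3) = exp(-r*dt) * [p*8.798610 + (1-p)*15.218207] = 12.283158; exercise = 12.454867; V(3,3) = max -> 12.454867
  V(2,0) = exp(-r*dt) * [p*0.000000 + (1-p)*0.000000] = 0.000000; exercise = 0.000000; V(2,0) = max -> 0.000000
  V(2,1) = exp(-r*dt) * [p*0.000000 + (1-p)*4.862986] = 2.687769; exercise = 0.000000; V(2,1) = max -> 2.687769
  V(2,2) = exp(-r*dt) * [p*4.862986 + (1-p)*12.454867] = 9.023885; exercise = 8.798610; V(2,2) = max -> 9.023885
  V(1,0) = exp(-r*dt) * [p*0.000000 + (1-p)*2.687769] = 1.485528; exercise = 0.000000; V(1,0) = max -> 1.485528
  V(1,1) = exp(-r*dt) * [p*2.687769 + (1-p)*9.023885] = 6.170321; exercise = 3.960908; V(1,1) = max -> 6.170321
  V(0,0) = exp(-r*dt) * [p*1.485528 + (1-p)*6.170321] = 4.064079; exercise = 0.000000; V(0,0) = max -> 4.064079

Answer: Price = V(0,0) = 4.0641


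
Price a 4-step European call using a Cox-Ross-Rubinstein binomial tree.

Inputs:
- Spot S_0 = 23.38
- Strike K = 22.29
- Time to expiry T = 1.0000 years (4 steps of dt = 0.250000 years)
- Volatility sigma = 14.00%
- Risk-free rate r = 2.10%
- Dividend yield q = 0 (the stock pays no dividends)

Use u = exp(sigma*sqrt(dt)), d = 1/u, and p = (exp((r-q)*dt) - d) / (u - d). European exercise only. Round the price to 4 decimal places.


Answer: Price = V(0,0) = 2.2355

Derivation:
dt = T/N = 0.250000
u = exp(sigma*sqrt(dt)) = 1.072508; d = 1/u = 0.932394
p = (exp((r-q)*dt) - d) / (u - d) = 0.520075
Discount per step: exp(-r*dt) = 0.994764
Stock lattice S(k, i) with i counting down-moves:
  k=0: S(0,0) = 23.3800
  k=1: S(1,0) = 25.0752; S(1,1) = 21.7994
  k=2: S(2,0) = 26.8934; S(2,1) = 23.3800; S(2,2) = 20.3256
  k=3: S(3,0) = 28.8434; S(3,1) = 25.0752; S(3,2) = 21.7994; S(3,3) = 18.9515
  k=4: S(4,0) = 30.9348; S(4,1) = 26.8934; S(4,2) = 23.3800; S(4,3) = 20.3256; S(4,4) = 17.6702
Terminal payoffs V(N, i) = max(S_T - K, 0):
  V(4,0) = 8.644775; V(4,1) = 4.603401; V(4,2) = 1.090000; V(4,3) = 0.000000; V(4,4) = 0.000000
Backward induction: V(k, i) = exp(-r*dt) * [p * V(k+1, i) + (1-p) * V(k+1, i+1)].
  V(3,0) = exp(-r*dt) * [p*8.644775 + (1-p)*4.603401] = 6.670109
  V(3,1) = exp(-r*dt) * [p*4.603401 + (1-p)*1.090000] = 2.901957
  V(3,2) = exp(-r*dt) * [p*1.090000 + (1-p)*0.000000] = 0.563913
  V(3,3) = exp(-r*dt) * [p*0.000000 + (1-p)*0.000000] = 0.000000
  V(2,0) = exp(-r*dt) * [p*6.670109 + (1-p)*2.901957] = 4.836222
  V(2,1) = exp(-r*dt) * [p*2.901957 + (1-p)*0.563913] = 1.770552
  V(2,2) = exp(-r*dt) * [p*0.563913 + (1-p)*0.000000] = 0.291742
  V(1,0) = exp(-r*dt) * [p*4.836222 + (1-p)*1.770552] = 3.347311
  V(1,1) = exp(-r*dt) * [p*1.770552 + (1-p)*0.291742] = 1.055279
  V(0,0) = exp(-r*dt) * [p*3.347311 + (1-p)*1.055279] = 2.235540


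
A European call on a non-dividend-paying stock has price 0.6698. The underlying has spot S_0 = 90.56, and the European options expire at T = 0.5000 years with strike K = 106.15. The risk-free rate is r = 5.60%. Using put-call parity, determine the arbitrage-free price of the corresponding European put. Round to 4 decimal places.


Answer: Put price = 13.3288

Derivation:
Put-call parity: C - P = S_0 * exp(-qT) - K * exp(-rT).
S_0 * exp(-qT) = 90.5600 * 1.00000000 = 90.56000000
K * exp(-rT) = 106.1500 * 0.97238837 = 103.21902514
P = C - S*exp(-qT) + K*exp(-rT)
P = 0.6698 - 90.56000000 + 103.21902514 = 13.3288


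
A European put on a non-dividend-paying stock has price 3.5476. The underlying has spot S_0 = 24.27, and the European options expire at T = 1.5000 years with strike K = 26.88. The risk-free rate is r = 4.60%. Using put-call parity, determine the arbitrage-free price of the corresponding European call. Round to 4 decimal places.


Answer: Call price = 2.7298

Derivation:
Put-call parity: C - P = S_0 * exp(-qT) - K * exp(-rT).
S_0 * exp(-qT) = 24.2700 * 1.00000000 = 24.27000000
K * exp(-rT) = 26.8800 * 0.93332668 = 25.08782116
C = P + S*exp(-qT) - K*exp(-rT)
C = 3.5476 + 24.27000000 - 25.08782116 = 2.7298


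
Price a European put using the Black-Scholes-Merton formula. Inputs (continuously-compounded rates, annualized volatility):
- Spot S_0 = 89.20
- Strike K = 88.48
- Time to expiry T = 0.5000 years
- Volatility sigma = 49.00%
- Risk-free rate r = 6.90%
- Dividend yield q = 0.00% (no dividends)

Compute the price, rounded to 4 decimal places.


Answer: Price = 10.2421

Derivation:
d1 = (ln(S/K) + (r - q + 0.5*sigma^2) * T) / (sigma * sqrt(T)) = 0.29620415
d2 = d1 - sigma * sqrt(T) = -0.05027817
exp(-rT) = 0.96608834; exp(-qT) = 1.00000000
P = K * exp(-rT) * N(-d2) - S_0 * exp(-qT) * N(-d1)
N(-d1) = 0.38353709; N(-d2) = 0.52004964
P = 88.4800 * 0.96608834 * 0.52004964 - 89.2000 * 1.00000000 * 0.38353709 = 10.2421


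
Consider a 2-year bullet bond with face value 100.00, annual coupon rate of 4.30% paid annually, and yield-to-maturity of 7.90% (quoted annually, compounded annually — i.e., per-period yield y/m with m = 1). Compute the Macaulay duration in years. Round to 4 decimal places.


Answer: Macaulay duration = 1.9574 years

Derivation:
Coupon per period c = face * coupon_rate / m = 4.300000
Periods per year m = 1; per-period yield y/m = 0.079000
Number of cashflows N = 2
Cashflows (t years, CF_t, discount factor 1/(1+y/m)^(m*t), PV):
  t = 1.0000: CF_t = 4.300000, DF = 0.926784, PV = 3.985171
  t = 2.0000: CF_t = 104.300000, DF = 0.858929, PV = 89.586263
Price P = sum_t PV_t = 93.571434
Macaulay numerator sum_t t * PV_t:
  t * PV_t at t = 1.0000: 3.985171
  t * PV_t at t = 2.0000: 179.172525
Macaulay duration D = (sum_t t * PV_t) / P = 183.157697 / 93.571434 = 1.957410


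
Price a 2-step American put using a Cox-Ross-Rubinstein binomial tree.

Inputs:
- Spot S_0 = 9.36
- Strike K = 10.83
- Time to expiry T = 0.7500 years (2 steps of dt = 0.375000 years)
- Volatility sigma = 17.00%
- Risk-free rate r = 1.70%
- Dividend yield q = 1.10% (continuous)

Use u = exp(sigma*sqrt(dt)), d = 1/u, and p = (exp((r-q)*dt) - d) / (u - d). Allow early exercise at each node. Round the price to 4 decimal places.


Answer: Price = V(0,0) = 1.5888

Derivation:
dt = T/N = 0.375000
u = exp(sigma*sqrt(dt)) = 1.109715; d = 1/u = 0.901132
p = (exp((r-q)*dt) - d) / (u - d) = 0.484797
Discount per step: exp(-r*dt) = 0.993645
Stock lattice S(k, i) with i counting down-moves:
  k=0: S(0,0) = 9.3600
  k=1: S(1,0) = 10.3869; S(1,1) = 8.4346
  k=2: S(2,0) = 11.5265; S(2,1) = 9.3600; S(2,2) = 7.6007
Terminal payoffs V(N, i) = max(K - S_T, 0):
  V(2,0) = 0.000000; V(2,1) = 1.470000; V(2,2) = 3.229313
Backward induction: V(k, i) = exp(-r*dt) * [p * V(k+1, i) + (1-p) * V(k+1, i+1)]; then take max(V_cont, immediate exercise) for American.
  V(1,0) = exp(-r*dt) * [p*0.000000 + (1-p)*1.470000] = 0.752536; exercise = 0.443067; V(1,0) = max -> 0.752536
  V(1,1) = exp(-r*dt) * [p*1.470000 + (1-p)*3.229313] = 2.361302; exercise = 2.395403; V(1,1) = max -> 2.395403
  V(0,0) = exp(-r*dt) * [p*0.752536 + (1-p)*2.395403] = 1.588785; exercise = 1.470000; V(0,0) = max -> 1.588785


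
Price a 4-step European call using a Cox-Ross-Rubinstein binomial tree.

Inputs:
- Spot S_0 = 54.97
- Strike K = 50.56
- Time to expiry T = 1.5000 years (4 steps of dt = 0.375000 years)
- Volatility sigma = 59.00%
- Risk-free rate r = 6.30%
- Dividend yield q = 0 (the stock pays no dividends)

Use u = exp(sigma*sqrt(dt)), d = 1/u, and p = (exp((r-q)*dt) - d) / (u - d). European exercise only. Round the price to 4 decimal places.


dt = T/N = 0.375000
u = exp(sigma*sqrt(dt)) = 1.435194; d = 1/u = 0.696770
p = (exp((r-q)*dt) - d) / (u - d) = 0.443020
Discount per step: exp(-r*dt) = 0.976652
Stock lattice S(k, i) with i counting down-moves:
  k=0: S(0,0) = 54.9700
  k=1: S(1,0) = 78.8926; S(1,1) = 38.3015
  k=2: S(2,0) = 113.2261; S(2,1) = 54.9700; S(2,2) = 26.6873
  k=3: S(3,0) = 162.5014; S(3,1) = 78.8926; S(3,2) = 38.3015; S(3,3) = 18.5949
  k=4: S(4,0) = 233.2210; S(4,1) = 113.2261; S(4,2) = 54.9700; S(4,3) = 26.6873; S(4,4) = 12.9564
Terminal payoffs V(N, i) = max(S_T - K, 0):
  V(4,0) = 182.661007; V(4,1) = 62.666140; V(4,2) = 4.410000; V(4,3) = 0.000000; V(4,4) = 0.000000
Backward induction: V(k, i) = exp(-r*dt) * [p * V(k+1, i) + (1-p) * V(k+1, i+1)].
  V(3,0) = exp(-r*dt) * [p*182.661007 + (1-p)*62.666140] = 113.121909
  V(3,1) = exp(-r*dt) * [p*62.666140 + (1-p)*4.410000] = 29.513072
  V(3,2) = exp(-r*dt) * [p*4.410000 + (1-p)*0.000000] = 1.908101
  V(3,3) = exp(-r*dt) * [p*0.000000 + (1-p)*0.000000] = 0.000000
  V(2,0) = exp(-r*dt) * [p*113.121909 + (1-p)*29.513072] = 64.999539
  V(2,1) = exp(-r*dt) * [p*29.513072 + (1-p)*1.908101] = 13.807560
  V(2,2) = exp(-r*dt) * [p*1.908101 + (1-p)*0.000000] = 0.825590
  V(1,0) = exp(-r*dt) * [p*64.999539 + (1-p)*13.807560] = 35.634723
  V(1,1) = exp(-r*dt) * [p*13.807560 + (1-p)*0.825590] = 6.423302
  V(0,0) = exp(-r*dt) * [p*35.634723 + (1-p)*6.423302] = 18.912412

Answer: Price = V(0,0) = 18.9124


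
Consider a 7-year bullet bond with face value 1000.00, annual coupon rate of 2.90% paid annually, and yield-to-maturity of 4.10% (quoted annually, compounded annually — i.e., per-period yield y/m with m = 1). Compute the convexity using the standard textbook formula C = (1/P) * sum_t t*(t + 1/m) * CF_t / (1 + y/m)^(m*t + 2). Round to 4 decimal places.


Answer: Convexity = 45.9116

Derivation:
Coupon per period c = face * coupon_rate / m = 29.000000
Periods per year m = 1; per-period yield y/m = 0.041000
Number of cashflows N = 7
Cashflows (t years, CF_t, discount factor 1/(1+y/m)^(m*t), PV):
  t = 1.0000: CF_t = 29.000000, DF = 0.960615, PV = 27.857829
  t = 2.0000: CF_t = 29.000000, DF = 0.922781, PV = 26.760643
  t = 3.0000: CF_t = 29.000000, DF = 0.886437, PV = 25.706669
  t = 4.0000: CF_t = 29.000000, DF = 0.851524, PV = 24.694207
  t = 5.0000: CF_t = 29.000000, DF = 0.817987, PV = 23.721620
  t = 6.0000: CF_t = 29.000000, DF = 0.785770, PV = 22.787339
  t = 7.0000: CF_t = 1029.000000, DF = 0.754823, PV = 776.712453
Price P = sum_t PV_t = 928.240760
Convexity numerator sum_t t*(t + 1/m) * CF_t / (1+y/m)^(m*t + 2):
  t = 1.0000: term = 51.413338
  t = 2.0000: term = 148.165240
  t = 3.0000: term = 284.659444
  t = 4.0000: term = 455.746788
  t = 5.0000: term = 656.695660
  t = 6.0000: term = 883.164192
  t = 7.0000: term = 40137.178158
Convexity = (1/P) * sum = 42617.022820 / 928.240760 = 45.911605


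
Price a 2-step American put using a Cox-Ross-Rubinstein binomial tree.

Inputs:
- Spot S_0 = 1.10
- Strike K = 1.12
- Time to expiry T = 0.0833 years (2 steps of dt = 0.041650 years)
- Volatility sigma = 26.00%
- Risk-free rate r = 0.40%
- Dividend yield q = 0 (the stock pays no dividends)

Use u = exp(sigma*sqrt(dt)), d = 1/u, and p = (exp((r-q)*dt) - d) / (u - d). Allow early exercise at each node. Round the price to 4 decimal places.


Answer: Price = V(0,0) = 0.0443

Derivation:
dt = T/N = 0.041650
u = exp(sigma*sqrt(dt)) = 1.054495; d = 1/u = 0.948322
p = (exp((r-q)*dt) - d) / (u - d) = 0.488307
Discount per step: exp(-r*dt) = 0.999833
Stock lattice S(k, i) with i counting down-moves:
  k=0: S(0,0) = 1.1000
  k=1: S(1,0) = 1.1599; S(1,1) = 1.0432
  k=2: S(2,0) = 1.2232; S(2,1) = 1.1000; S(2,2) = 0.9892
Terminal payoffs V(N, i) = max(K - S_T, 0):
  V(2,0) = 0.000000; V(2,1) = 0.020000; V(2,2) = 0.130755
Backward induction: V(k, i) = exp(-r*dt) * [p * V(k+1, i) + (1-p) * V(k+1, i+1)]; then take max(V_cont, immediate exercise) for American.
  V(1,0) = exp(-r*dt) * [p*0.000000 + (1-p)*0.020000] = 0.010232; exercise = 0.000000; V(1,0) = max -> 0.010232
  V(1,1) = exp(-r*dt) * [p*0.020000 + (1-p)*0.130755] = 0.076660; exercise = 0.076846; V(1,1) = max -> 0.076846
  V(0,0) = exp(-r*dt) * [p*0.010232 + (1-p)*0.076846] = 0.044311; exercise = 0.020000; V(0,0) = max -> 0.044311
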